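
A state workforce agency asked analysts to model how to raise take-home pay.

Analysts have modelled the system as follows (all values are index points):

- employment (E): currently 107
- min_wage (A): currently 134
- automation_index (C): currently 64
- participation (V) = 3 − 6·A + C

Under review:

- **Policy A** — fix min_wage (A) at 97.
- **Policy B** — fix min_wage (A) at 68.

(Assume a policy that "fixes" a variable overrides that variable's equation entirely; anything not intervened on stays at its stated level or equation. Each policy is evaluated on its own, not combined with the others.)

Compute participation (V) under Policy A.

-515

Policy A (A := 97):
  A = 97
  C = 64
  V = 3 − 6·97 + 64 = -515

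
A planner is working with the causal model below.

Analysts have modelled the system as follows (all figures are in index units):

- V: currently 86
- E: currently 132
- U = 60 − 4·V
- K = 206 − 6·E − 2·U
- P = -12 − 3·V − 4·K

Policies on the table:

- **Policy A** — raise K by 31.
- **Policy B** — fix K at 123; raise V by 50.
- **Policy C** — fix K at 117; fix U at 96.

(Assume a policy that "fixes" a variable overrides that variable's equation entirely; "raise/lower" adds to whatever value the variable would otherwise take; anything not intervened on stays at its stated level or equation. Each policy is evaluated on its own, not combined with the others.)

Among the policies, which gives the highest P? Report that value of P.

-322

Policy A (K + 31):
  V = 86
  E = 132
  U = 60 − 4·86 = -284
  K = 206 − 6·132 − 2·(-284) (+31 from intervention) = 13
  P = -12 − 3·86 − 4·13 = -322
Policy B (K := 123, V + 50):
  V = 86 + 50 = 136
  E = 132
  U = 60 − 4·136 = -484
  K = 123
  P = -12 − 3·136 − 4·123 = -912
Policy C (K := 117, U := 96):
  V = 86
  E = 132
  U = 96
  K = 117
  P = -12 − 3·86 − 4·117 = -738
Comparing — Policy A: P=-322, Policy B: P=-912, Policy C: P=-738. Highest is -322 (Policy A).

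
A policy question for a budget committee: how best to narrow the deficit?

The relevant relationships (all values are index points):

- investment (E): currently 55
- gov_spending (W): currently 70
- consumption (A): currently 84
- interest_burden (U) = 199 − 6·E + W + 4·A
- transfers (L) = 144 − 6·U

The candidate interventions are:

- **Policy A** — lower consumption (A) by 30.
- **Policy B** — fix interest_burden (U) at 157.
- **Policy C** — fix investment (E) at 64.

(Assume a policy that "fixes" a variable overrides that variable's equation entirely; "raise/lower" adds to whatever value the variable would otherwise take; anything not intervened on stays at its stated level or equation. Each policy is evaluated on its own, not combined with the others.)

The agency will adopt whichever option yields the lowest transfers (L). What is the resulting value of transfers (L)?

Policy A (A − 30):
  E = 55
  W = 70
  A = 84 − 30 = 54
  U = 199 − 6·55 + 70 + 4·54 = 155
  L = 144 − 6·155 = -786
Policy B (U := 157):
  E = 55
  W = 70
  A = 84
  U = 157
  L = 144 − 6·157 = -798
Policy C (E := 64):
  E = 64
  W = 70
  A = 84
  U = 199 − 6·64 + 70 + 4·84 = 221
  L = 144 − 6·221 = -1182
Comparing — Policy A: L=-786, Policy B: L=-798, Policy C: L=-1182. Lowest is -1182 (Policy C).

-1182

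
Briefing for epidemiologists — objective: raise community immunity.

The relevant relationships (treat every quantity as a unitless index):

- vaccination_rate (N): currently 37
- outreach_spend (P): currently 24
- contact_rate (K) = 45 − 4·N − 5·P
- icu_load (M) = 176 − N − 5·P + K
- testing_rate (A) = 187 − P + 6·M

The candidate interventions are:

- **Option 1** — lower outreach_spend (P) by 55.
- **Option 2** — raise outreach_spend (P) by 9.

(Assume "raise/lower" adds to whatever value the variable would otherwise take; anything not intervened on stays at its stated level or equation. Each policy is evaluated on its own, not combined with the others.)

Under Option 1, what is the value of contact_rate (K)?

Option 1 (P − 55):
  N = 37
  P = 24 − 55 = -31
  K = 45 − 4·37 − 5·(-31) = 52

52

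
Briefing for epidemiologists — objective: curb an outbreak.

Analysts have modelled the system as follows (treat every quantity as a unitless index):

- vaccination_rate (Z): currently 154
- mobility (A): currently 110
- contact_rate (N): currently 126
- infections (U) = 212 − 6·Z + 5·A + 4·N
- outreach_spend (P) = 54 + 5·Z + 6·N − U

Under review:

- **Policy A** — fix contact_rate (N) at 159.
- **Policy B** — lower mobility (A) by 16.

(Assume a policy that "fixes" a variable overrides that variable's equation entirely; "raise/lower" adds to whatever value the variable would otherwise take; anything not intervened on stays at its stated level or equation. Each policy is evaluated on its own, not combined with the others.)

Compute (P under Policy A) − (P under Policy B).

-14

Policy A (N := 159):
  Z = 154
  A = 110
  N = 159
  U = 212 − 6·154 + 5·110 + 4·159 = 474
  P = 54 + 5·154 + 6·159 − 474 = 1304
Policy B (A − 16):
  Z = 154
  A = 110 − 16 = 94
  N = 126
  U = 212 − 6·154 + 5·94 + 4·126 = 262
  P = 54 + 5·154 + 6·126 − 262 = 1318
P: 1304 − 1318 = -14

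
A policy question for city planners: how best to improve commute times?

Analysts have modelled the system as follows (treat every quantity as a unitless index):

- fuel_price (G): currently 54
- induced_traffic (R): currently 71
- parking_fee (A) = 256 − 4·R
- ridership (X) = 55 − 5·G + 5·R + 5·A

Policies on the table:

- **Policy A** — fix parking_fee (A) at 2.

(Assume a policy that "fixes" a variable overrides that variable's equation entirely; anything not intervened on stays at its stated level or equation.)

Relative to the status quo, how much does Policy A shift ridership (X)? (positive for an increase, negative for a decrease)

150

Baseline:
  G = 54
  R = 71
  A = 256 − 4·71 = -28
  X = 55 − 5·54 + 5·71 + 5·(-28) = 0
Policy A (A := 2):
  G = 54
  R = 71
  A = 2
  X = 55 − 5·54 + 5·71 + 5·2 = 150
Change in X: 150 − 0 = 150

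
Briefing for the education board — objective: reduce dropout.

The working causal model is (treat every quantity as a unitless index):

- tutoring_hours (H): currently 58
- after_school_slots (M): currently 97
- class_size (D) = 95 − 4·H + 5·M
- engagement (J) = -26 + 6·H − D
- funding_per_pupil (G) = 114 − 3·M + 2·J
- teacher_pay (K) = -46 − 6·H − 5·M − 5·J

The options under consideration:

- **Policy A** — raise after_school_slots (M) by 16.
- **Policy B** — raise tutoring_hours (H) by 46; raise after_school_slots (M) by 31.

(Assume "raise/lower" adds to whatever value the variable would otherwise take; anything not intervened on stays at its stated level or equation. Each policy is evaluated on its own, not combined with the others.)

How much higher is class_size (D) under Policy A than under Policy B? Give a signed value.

Policy A (M + 16):
  H = 58
  M = 97 + 16 = 113
  D = 95 − 4·58 + 5·113 = 428
Policy B (H + 46, M + 31):
  H = 58 + 46 = 104
  M = 97 + 31 = 128
  D = 95 − 4·104 + 5·128 = 319
D: 428 − 319 = 109

109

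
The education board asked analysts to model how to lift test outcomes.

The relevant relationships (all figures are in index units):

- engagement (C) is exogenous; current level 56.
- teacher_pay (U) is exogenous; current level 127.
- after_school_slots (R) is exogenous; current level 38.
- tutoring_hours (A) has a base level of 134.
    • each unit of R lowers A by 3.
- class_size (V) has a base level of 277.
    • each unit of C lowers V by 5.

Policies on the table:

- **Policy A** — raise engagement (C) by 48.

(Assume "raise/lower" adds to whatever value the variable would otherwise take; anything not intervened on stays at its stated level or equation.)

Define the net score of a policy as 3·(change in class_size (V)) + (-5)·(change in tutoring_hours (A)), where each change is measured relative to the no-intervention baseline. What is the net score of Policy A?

Baseline:
  C = 56
  R = 38
  A = 134 − 3·38 = 20
  V = 277 − 5·56 = -3
Policy A (C + 48):
  C = 56 + 48 = 104
  R = 38
  A = 134 − 3·38 = 20
  V = 277 − 5·104 = -243
ΔV = -243 − (-3) = -240; ΔA = 20 − 20 = 0
Score = 3·(-240) + (-5)·0 = -720

-720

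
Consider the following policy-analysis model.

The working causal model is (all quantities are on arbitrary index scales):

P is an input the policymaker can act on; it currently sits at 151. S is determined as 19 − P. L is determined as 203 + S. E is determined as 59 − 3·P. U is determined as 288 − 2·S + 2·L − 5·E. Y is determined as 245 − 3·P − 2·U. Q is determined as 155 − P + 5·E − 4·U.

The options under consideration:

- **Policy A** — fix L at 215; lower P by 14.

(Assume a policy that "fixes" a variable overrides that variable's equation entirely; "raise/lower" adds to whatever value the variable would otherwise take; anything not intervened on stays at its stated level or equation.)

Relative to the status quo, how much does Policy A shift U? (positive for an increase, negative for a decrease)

Baseline:
  P = 151
  S = 19 − 151 = -132
  L = 203 + (-132) = 71
  E = 59 − 3·151 = -394
  U = 288 − 2·(-132) + 2·71 − 5·(-394) = 2664
Policy A (L := 215, P − 14):
  P = 151 − 14 = 137
  S = 19 − 137 = -118
  L = 215
  E = 59 − 3·137 = -352
  U = 288 − 2·(-118) + 2·215 − 5·(-352) = 2714
Change in U: 2714 − 2664 = 50

50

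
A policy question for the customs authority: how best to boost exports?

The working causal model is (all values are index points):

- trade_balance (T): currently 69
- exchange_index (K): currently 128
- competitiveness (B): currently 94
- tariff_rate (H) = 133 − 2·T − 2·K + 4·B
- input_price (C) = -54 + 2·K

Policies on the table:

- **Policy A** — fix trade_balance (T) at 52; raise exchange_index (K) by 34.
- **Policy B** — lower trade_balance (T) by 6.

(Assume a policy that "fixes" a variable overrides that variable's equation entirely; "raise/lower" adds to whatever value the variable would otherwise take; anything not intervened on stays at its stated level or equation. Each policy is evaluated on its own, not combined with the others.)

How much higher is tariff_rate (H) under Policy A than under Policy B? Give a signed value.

-46

Policy A (T := 52, K + 34):
  T = 52
  K = 128 + 34 = 162
  B = 94
  H = 133 − 2·52 − 2·162 + 4·94 = 81
Policy B (T − 6):
  T = 69 − 6 = 63
  K = 128
  B = 94
  H = 133 − 2·63 − 2·128 + 4·94 = 127
H: 81 − 127 = -46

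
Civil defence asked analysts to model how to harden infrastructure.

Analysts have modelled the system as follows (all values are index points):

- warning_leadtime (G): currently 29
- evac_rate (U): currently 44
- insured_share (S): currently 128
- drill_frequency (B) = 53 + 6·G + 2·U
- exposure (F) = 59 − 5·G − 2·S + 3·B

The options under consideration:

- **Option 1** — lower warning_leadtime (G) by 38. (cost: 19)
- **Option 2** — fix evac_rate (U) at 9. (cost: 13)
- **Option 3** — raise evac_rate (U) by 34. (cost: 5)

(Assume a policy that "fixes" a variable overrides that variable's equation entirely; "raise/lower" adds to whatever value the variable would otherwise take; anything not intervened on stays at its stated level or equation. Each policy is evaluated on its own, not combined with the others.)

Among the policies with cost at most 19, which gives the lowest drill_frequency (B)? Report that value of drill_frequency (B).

87

Option 1 (G − 38):
  G = 29 − 38 = -9
  U = 44
  B = 53 + 6·(-9) + 2·44 = 87
Option 2 (U := 9):
  G = 29
  U = 9
  B = 53 + 6·29 + 2·9 = 245
Option 3 (U + 34):
  G = 29
  U = 44 + 34 = 78
  B = 53 + 6·29 + 2·78 = 383
Comparing — Option 1: B=87, Option 2: B=245, Option 3: B=383. Lowest is 87 (Option 1).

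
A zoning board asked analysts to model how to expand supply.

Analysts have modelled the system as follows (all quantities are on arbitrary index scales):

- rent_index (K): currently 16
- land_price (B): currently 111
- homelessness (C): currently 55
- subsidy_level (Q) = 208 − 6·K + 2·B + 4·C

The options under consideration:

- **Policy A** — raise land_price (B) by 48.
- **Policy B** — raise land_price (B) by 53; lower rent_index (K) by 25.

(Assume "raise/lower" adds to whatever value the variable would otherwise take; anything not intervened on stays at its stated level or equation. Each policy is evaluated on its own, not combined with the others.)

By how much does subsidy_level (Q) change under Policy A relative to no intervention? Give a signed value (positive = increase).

Baseline:
  K = 16
  B = 111
  C = 55
  Q = 208 − 6·16 + 2·111 + 4·55 = 554
Policy A (B + 48):
  K = 16
  B = 111 + 48 = 159
  C = 55
  Q = 208 − 6·16 + 2·159 + 4·55 = 650
Change in Q: 650 − 554 = 96

96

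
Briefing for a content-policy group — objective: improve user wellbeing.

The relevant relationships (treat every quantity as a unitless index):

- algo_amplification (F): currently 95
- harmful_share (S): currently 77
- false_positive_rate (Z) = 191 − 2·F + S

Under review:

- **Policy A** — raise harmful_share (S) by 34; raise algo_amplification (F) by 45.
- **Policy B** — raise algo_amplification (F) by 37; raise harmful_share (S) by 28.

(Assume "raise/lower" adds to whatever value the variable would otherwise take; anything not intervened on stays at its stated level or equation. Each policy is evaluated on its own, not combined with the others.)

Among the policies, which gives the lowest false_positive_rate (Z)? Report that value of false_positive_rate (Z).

22

Policy A (S + 34, F + 45):
  F = 95 + 45 = 140
  S = 77 + 34 = 111
  Z = 191 − 2·140 + 111 = 22
Policy B (F + 37, S + 28):
  F = 95 + 37 = 132
  S = 77 + 28 = 105
  Z = 191 − 2·132 + 105 = 32
Comparing — Policy A: Z=22, Policy B: Z=32. Lowest is 22 (Policy A).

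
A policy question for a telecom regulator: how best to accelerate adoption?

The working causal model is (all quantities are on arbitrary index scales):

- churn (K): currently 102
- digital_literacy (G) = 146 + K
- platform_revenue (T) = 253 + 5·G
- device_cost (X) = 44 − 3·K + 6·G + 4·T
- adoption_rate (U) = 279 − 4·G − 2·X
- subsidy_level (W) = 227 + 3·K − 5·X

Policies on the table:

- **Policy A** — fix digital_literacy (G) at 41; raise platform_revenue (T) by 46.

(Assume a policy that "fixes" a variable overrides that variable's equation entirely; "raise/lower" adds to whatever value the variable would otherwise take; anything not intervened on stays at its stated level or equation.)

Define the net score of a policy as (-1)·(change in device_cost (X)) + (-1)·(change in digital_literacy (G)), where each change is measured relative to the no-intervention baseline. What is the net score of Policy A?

5405

Baseline:
  K = 102
  G = 146 + 102 = 248
  T = 253 + 5·248 = 1493
  X = 44 − 3·102 + 6·248 + 4·1493 = 7198
Policy A (G := 41, T + 46):
  K = 102
  G = 41
  T = 253 + 5·41 (+46 from intervention) = 504
  X = 44 − 3·102 + 6·41 + 4·504 = 2000
ΔX = 2000 − 7198 = -5198; ΔG = 41 − 248 = -207
Score = (-1)·(-5198) + (-1)·(-207) = 5405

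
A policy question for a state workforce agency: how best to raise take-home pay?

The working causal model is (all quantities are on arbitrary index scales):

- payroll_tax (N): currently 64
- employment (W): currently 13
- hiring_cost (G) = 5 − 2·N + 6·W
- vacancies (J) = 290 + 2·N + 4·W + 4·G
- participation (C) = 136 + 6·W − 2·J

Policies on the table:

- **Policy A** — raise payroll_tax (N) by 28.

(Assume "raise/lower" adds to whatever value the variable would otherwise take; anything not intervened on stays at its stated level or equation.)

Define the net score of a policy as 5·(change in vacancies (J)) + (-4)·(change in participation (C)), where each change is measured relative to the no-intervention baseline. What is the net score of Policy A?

-2184

Baseline:
  N = 64
  W = 13
  G = 5 − 2·64 + 6·13 = -45
  J = 290 + 2·64 + 4·13 + 4·(-45) = 290
  C = 136 + 6·13 − 2·290 = -366
Policy A (N + 28):
  N = 64 + 28 = 92
  W = 13
  G = 5 − 2·92 + 6·13 = -101
  J = 290 + 2·92 + 4·13 + 4·(-101) = 122
  C = 136 + 6·13 − 2·122 = -30
ΔJ = 122 − 290 = -168; ΔC = -30 − (-366) = 336
Score = 5·(-168) + (-4)·336 = -2184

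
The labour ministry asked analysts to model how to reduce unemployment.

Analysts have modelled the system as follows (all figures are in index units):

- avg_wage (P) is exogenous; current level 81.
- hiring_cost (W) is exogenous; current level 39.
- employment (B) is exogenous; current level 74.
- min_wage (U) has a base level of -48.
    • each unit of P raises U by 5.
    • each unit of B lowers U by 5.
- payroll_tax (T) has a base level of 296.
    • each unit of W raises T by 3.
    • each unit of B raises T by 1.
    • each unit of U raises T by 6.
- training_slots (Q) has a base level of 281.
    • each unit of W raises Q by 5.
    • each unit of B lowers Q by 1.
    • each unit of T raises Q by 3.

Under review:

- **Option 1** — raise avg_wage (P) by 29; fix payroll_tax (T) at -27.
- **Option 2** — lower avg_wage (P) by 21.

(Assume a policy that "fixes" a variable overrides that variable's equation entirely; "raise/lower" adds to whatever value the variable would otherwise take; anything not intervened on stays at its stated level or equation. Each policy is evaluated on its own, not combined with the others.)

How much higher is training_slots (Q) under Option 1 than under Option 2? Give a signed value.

582

Option 1 (P + 29, T := -27):
  P = 81 + 29 = 110
  W = 39
  B = 74
  U = -48 + 5·110 − 5·74 = 132
  T = -27
  Q = 281 + 5·39 − 74 + 3·(-27) = 321
Option 2 (P − 21):
  P = 81 − 21 = 60
  W = 39
  B = 74
  U = -48 + 5·60 − 5·74 = -118
  T = 296 + 3·39 + 74 + 6·(-118) = -221
  Q = 281 + 5·39 − 74 + 3·(-221) = -261
Q: 321 − (-261) = 582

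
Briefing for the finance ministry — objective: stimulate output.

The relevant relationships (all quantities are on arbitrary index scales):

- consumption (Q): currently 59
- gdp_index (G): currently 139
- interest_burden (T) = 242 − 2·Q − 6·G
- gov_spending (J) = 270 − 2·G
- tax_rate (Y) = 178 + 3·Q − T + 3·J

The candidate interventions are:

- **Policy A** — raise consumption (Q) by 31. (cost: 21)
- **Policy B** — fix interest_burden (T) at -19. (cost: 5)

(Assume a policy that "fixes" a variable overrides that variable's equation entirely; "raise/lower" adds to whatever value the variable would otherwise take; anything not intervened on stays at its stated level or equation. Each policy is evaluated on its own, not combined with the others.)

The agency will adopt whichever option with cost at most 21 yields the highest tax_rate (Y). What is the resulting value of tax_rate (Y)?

1196

Policy A (Q + 31):
  Q = 59 + 31 = 90
  G = 139
  T = 242 − 2·90 − 6·139 = -772
  J = 270 − 2·139 = -8
  Y = 178 + 3·90 − (-772) + 3·(-8) = 1196
Policy B (T := -19):
  Q = 59
  G = 139
  T = -19
  J = 270 − 2·139 = -8
  Y = 178 + 3·59 − (-19) + 3·(-8) = 350
Comparing — Policy A: Y=1196, Policy B: Y=350. Highest is 1196 (Policy A).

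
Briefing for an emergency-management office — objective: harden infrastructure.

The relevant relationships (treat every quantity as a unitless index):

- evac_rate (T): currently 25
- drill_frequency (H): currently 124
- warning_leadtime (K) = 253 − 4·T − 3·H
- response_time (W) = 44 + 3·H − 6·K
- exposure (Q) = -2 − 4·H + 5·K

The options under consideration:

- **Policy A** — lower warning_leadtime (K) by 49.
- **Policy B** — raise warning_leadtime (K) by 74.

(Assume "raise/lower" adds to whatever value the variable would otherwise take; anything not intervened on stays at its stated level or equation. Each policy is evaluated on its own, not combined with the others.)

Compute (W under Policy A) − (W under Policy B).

738

Policy A (K − 49):
  T = 25
  H = 124
  K = 253 − 4·25 − 3·124 (−49 from intervention) = -268
  W = 44 + 3·124 − 6·(-268) = 2024
Policy B (K + 74):
  T = 25
  H = 124
  K = 253 − 4·25 − 3·124 (+74 from intervention) = -145
  W = 44 + 3·124 − 6·(-145) = 1286
W: 2024 − 1286 = 738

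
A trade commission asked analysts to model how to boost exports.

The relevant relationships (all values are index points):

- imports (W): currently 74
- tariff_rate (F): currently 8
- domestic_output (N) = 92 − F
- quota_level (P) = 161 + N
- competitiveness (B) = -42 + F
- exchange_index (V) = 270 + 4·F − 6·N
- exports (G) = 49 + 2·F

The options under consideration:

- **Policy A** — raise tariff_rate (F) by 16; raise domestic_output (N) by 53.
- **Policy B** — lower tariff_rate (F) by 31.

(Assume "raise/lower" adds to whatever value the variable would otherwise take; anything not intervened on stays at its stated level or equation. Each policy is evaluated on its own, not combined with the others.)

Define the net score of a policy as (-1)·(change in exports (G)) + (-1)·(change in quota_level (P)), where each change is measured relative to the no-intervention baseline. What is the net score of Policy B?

31

Baseline:
  F = 8
  N = 92 − 8 = 84
  P = 161 + 84 = 245
  G = 49 + 2·8 = 65
Policy B (F − 31):
  F = 8 − 31 = -23
  N = 92 − (-23) = 115
  P = 161 + 115 = 276
  G = 49 + 2·(-23) = 3
ΔG = 3 − 65 = -62; ΔP = 276 − 245 = 31
Score = (-1)·(-62) + (-1)·31 = 31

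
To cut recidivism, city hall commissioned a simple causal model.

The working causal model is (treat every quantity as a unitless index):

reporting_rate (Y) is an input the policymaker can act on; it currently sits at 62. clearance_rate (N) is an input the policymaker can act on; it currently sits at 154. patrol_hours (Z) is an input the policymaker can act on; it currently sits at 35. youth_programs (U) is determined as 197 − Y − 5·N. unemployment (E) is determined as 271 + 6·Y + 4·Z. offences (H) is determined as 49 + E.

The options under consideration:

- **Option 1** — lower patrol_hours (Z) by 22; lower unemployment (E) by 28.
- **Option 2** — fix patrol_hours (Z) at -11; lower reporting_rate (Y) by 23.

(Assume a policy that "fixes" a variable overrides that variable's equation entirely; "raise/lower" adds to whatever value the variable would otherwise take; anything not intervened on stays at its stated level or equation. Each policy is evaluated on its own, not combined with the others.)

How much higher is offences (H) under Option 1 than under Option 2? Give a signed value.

206

Option 1 (Z − 22, E − 28):
  Y = 62
  Z = 35 − 22 = 13
  E = 271 + 6·62 + 4·13 (−28 from intervention) = 667
  H = 49 + 667 = 716
Option 2 (Z := -11, Y − 23):
  Y = 62 − 23 = 39
  Z = -11
  E = 271 + 6·39 + 4·(-11) = 461
  H = 49 + 461 = 510
H: 716 − 510 = 206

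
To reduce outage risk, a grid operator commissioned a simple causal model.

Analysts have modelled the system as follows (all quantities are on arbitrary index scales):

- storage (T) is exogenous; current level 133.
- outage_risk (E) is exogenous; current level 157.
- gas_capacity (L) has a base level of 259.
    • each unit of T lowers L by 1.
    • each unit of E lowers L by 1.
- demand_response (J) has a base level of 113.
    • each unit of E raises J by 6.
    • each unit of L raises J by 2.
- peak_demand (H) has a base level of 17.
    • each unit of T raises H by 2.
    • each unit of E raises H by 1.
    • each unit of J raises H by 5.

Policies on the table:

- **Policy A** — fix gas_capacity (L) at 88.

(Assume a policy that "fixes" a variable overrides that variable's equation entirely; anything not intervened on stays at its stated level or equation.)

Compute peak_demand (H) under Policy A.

6595

Policy A (L := 88):
  T = 133
  E = 157
  L = 88
  J = 113 + 6·157 + 2·88 = 1231
  H = 17 + 2·133 + 157 + 5·1231 = 6595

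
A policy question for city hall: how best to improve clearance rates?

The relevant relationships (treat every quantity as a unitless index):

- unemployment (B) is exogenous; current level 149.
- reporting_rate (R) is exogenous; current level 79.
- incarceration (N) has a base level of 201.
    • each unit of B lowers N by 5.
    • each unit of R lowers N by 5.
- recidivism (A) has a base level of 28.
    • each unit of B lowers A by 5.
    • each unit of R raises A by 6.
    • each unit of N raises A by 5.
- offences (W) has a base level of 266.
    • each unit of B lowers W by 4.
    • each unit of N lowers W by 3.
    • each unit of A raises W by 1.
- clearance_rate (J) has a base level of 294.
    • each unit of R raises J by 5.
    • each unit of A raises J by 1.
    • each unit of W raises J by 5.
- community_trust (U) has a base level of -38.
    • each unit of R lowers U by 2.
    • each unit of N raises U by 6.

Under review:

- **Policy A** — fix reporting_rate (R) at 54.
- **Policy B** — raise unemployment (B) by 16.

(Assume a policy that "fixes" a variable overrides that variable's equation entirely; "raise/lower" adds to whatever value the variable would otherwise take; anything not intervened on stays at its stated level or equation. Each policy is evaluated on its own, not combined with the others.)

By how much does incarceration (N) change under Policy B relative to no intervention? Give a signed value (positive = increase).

-80

Baseline:
  B = 149
  R = 79
  N = 201 − 5·149 − 5·79 = -939
Policy B (B + 16):
  B = 149 + 16 = 165
  R = 79
  N = 201 − 5·165 − 5·79 = -1019
Change in N: -1019 − (-939) = -80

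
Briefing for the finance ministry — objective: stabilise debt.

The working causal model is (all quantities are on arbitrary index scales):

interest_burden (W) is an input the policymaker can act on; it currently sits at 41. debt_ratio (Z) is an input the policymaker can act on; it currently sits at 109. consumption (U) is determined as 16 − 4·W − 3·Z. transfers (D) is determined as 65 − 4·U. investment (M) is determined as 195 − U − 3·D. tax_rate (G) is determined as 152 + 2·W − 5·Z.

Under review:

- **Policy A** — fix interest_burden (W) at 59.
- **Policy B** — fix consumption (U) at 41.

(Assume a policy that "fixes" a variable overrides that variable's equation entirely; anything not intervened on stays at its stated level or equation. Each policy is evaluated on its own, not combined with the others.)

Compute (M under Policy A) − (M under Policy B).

Policy A (W := 59):
  W = 59
  Z = 109
  U = 16 − 4·59 − 3·109 = -547
  D = 65 − 4·(-547) = 2253
  M = 195 − (-547) − 3·2253 = -6017
Policy B (U := 41):
  W = 41
  Z = 109
  U = 41
  D = 65 − 4·41 = -99
  M = 195 − 41 − 3·(-99) = 451
M: -6017 − 451 = -6468

-6468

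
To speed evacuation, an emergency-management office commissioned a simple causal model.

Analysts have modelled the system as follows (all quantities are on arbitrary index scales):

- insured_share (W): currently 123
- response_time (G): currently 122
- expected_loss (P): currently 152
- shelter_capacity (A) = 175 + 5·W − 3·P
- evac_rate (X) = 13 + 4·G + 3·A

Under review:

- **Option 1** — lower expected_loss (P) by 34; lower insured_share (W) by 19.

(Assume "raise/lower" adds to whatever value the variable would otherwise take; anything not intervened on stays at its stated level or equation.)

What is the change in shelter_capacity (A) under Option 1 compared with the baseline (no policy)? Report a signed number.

Baseline:
  W = 123
  P = 152
  A = 175 + 5·123 − 3·152 = 334
Option 1 (P − 34, W − 19):
  W = 123 − 19 = 104
  P = 152 − 34 = 118
  A = 175 + 5·104 − 3·118 = 341
Change in A: 341 − 334 = 7

7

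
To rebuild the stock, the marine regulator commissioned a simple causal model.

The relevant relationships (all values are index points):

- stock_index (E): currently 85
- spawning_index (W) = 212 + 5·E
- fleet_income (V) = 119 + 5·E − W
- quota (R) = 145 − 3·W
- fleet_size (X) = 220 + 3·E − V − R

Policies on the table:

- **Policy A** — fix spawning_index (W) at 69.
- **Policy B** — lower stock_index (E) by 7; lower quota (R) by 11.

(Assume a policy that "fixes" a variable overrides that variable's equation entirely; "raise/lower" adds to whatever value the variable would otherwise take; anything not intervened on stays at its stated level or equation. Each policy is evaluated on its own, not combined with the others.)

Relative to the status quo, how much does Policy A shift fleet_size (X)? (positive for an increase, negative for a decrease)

Baseline:
  E = 85
  W = 212 + 5·85 = 637
  V = 119 + 5·85 − 637 = -93
  R = 145 − 3·637 = -1766
  X = 220 + 3·85 − (-93) − (-1766) = 2334
Policy A (W := 69):
  E = 85
  W = 69
  V = 119 + 5·85 − 69 = 475
  R = 145 − 3·69 = -62
  X = 220 + 3·85 − 475 − (-62) = 62
Change in X: 62 − 2334 = -2272

-2272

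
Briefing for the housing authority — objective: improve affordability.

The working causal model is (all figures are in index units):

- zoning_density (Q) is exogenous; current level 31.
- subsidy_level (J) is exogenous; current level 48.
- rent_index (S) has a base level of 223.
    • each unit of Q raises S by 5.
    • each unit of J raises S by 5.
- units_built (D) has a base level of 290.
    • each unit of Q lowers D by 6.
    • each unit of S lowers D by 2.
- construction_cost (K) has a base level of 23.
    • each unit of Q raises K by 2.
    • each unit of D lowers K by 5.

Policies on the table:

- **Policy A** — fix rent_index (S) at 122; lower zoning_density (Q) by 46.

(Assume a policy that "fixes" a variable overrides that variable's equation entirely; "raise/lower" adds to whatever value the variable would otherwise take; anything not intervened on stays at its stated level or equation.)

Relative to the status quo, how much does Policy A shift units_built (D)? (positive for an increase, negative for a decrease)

1268

Baseline:
  Q = 31
  J = 48
  S = 223 + 5·31 + 5·48 = 618
  D = 290 − 6·31 − 2·618 = -1132
Policy A (S := 122, Q − 46):
  Q = 31 − 46 = -15
  J = 48
  S = 122
  D = 290 − 6·(-15) − 2·122 = 136
Change in D: 136 − (-1132) = 1268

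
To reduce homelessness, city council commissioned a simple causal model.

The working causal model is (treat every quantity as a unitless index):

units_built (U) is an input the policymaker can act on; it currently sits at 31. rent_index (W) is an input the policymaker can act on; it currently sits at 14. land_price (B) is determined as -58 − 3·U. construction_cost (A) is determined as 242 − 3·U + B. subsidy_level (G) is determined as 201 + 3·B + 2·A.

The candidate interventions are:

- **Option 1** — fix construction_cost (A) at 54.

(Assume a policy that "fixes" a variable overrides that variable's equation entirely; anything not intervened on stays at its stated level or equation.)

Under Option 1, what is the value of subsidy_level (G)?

Option 1 (A := 54):
  U = 31
  B = -58 − 3·31 = -151
  A = 54
  G = 201 + 3·(-151) + 2·54 = -144

-144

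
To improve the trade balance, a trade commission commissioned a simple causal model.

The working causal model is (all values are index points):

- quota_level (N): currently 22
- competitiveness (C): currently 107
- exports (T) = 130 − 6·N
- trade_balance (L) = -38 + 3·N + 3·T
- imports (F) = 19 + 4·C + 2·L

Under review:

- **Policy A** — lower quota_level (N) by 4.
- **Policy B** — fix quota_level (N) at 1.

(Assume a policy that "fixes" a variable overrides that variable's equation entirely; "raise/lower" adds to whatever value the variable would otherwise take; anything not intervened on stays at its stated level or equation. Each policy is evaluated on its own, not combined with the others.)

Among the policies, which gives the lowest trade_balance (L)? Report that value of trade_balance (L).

Policy A (N − 4):
  N = 22 − 4 = 18
  T = 130 − 6·18 = 22
  L = -38 + 3·18 + 3·22 = 82
Policy B (N := 1):
  N = 1
  T = 130 − 6·1 = 124
  L = -38 + 3·1 + 3·124 = 337
Comparing — Policy A: L=82, Policy B: L=337. Lowest is 82 (Policy A).

82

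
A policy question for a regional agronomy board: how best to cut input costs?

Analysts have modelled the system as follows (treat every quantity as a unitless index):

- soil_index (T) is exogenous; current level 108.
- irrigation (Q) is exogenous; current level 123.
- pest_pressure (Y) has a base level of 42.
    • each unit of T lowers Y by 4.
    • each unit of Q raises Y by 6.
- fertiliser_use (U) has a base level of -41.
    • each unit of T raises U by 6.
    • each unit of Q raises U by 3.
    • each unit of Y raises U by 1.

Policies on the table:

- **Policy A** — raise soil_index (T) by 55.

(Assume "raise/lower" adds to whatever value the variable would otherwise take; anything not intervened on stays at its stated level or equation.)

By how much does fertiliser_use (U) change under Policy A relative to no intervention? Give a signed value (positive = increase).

110

Baseline:
  T = 108
  Q = 123
  Y = 42 − 4·108 + 6·123 = 348
  U = -41 + 6·108 + 3·123 + 348 = 1324
Policy A (T + 55):
  T = 108 + 55 = 163
  Q = 123
  Y = 42 − 4·163 + 6·123 = 128
  U = -41 + 6·163 + 3·123 + 128 = 1434
Change in U: 1434 − 1324 = 110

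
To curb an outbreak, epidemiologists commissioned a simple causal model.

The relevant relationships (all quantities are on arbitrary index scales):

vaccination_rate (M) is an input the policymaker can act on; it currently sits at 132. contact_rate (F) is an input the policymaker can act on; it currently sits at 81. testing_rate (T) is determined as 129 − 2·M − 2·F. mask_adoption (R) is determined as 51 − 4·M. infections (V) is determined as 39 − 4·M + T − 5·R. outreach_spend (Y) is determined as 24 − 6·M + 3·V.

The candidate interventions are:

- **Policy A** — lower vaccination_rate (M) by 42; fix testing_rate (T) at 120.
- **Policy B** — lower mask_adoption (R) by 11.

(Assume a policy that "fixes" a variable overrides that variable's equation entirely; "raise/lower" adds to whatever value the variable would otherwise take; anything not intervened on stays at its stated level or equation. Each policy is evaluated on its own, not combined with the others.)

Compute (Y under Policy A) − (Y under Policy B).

-678

Policy A (M − 42, T := 120):
  M = 132 − 42 = 90
  F = 81
  T = 120
  R = 51 − 4·90 = -309
  V = 39 − 4·90 + 120 − 5·(-309) = 1344
  Y = 24 − 6·90 + 3·1344 = 3516
Policy B (R − 11):
  M = 132
  F = 81
  T = 129 − 2·132 − 2·81 = -297
  R = 51 − 4·132 (−11 from intervention) = -488
  V = 39 − 4·132 + (-297) − 5·(-488) = 1654
  Y = 24 − 6·132 + 3·1654 = 4194
Y: 3516 − 4194 = -678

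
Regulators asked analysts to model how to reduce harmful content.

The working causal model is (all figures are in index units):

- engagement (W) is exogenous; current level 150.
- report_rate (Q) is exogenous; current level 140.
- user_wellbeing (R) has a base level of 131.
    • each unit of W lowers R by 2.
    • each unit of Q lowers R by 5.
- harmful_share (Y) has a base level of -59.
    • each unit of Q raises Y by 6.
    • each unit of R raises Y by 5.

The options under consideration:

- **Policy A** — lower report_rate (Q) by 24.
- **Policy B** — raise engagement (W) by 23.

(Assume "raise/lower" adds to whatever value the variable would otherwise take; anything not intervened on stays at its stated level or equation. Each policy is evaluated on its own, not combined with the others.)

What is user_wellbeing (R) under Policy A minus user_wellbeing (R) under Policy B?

Policy A (Q − 24):
  W = 150
  Q = 140 − 24 = 116
  R = 131 − 2·150 − 5·116 = -749
Policy B (W + 23):
  W = 150 + 23 = 173
  Q = 140
  R = 131 − 2·173 − 5·140 = -915
R: -749 − (-915) = 166

166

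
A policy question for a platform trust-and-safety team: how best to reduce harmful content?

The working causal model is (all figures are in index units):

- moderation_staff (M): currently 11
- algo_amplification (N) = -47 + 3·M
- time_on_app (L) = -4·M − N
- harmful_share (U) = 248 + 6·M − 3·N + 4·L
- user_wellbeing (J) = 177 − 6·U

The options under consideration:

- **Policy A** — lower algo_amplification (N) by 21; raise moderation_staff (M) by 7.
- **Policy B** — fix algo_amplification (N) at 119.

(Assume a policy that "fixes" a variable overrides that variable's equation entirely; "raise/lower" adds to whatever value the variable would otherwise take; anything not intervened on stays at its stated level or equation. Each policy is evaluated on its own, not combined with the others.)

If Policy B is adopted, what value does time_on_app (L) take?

-163

Policy B (N := 119):
  M = 11
  N = 119
  L = 0 − 4·11 − 119 = -163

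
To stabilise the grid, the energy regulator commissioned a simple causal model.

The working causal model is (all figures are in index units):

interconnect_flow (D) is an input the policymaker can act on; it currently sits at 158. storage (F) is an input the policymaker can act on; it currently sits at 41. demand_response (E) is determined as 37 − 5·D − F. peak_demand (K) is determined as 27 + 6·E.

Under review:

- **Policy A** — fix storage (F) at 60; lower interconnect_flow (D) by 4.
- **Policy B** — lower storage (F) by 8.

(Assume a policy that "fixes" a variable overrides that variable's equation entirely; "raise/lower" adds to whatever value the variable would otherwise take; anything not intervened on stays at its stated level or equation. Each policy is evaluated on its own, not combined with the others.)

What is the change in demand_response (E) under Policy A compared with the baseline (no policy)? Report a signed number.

Baseline:
  D = 158
  F = 41
  E = 37 − 5·158 − 41 = -794
Policy A (F := 60, D − 4):
  D = 158 − 4 = 154
  F = 60
  E = 37 − 5·154 − 60 = -793
Change in E: -793 − (-794) = 1

1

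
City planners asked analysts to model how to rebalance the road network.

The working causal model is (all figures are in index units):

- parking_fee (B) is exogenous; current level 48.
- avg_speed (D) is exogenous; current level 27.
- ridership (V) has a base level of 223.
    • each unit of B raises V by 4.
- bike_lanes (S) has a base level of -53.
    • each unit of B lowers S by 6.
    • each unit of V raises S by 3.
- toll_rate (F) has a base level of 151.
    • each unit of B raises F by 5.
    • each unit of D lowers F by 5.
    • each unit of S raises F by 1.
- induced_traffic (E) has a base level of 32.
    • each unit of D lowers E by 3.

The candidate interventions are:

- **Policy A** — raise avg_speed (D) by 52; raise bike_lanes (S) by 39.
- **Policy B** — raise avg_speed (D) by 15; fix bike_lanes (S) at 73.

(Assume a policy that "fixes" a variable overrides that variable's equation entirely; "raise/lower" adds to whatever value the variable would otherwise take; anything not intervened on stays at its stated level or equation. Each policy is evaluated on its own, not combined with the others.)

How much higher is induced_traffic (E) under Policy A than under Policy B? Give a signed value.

-111

Policy A (D + 52, S + 39):
  D = 27 + 52 = 79
  E = 32 − 3·79 = -205
Policy B (D + 15, S := 73):
  D = 27 + 15 = 42
  E = 32 − 3·42 = -94
E: -205 − (-94) = -111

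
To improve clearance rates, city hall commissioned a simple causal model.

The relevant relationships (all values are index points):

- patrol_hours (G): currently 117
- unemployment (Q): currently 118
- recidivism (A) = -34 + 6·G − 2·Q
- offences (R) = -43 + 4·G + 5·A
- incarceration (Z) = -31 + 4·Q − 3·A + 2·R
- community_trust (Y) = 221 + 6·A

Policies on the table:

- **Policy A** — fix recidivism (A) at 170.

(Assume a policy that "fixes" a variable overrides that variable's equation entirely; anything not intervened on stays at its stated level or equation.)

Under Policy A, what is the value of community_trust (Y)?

1241

Policy A (A := 170):
  G = 117
  Q = 118
  A = 170
  Y = 221 + 6·170 = 1241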